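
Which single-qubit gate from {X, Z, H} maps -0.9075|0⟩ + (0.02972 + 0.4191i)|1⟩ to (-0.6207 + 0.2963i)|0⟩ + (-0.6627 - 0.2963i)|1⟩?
H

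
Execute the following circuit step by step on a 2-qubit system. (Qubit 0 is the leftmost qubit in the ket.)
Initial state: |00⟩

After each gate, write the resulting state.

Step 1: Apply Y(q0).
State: i|10⟩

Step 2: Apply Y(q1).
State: -|11⟩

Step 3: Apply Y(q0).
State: i|01⟩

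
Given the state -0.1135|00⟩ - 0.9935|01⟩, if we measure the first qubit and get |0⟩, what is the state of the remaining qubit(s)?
-0.1135|0⟩ - 0.9935|1⟩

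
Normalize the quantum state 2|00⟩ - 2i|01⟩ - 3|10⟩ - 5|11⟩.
0.3086|00⟩ - 0.3086i|01⟩ - 0.4629|10⟩ - 0.7715|11⟩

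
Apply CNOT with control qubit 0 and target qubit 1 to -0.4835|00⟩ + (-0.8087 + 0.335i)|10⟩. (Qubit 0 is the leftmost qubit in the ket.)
-0.4835|00⟩ + (-0.8087 + 0.335i)|11⟩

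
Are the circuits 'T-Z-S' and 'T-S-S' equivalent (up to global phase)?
No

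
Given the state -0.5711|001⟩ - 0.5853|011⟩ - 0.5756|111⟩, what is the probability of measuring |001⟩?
0.3262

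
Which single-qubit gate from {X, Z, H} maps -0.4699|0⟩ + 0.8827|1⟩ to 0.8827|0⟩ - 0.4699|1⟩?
X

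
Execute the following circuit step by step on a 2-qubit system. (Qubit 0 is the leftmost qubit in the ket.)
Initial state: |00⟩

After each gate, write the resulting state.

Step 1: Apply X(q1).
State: |01⟩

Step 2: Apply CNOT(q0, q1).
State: |01⟩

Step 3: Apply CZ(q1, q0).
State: |01⟩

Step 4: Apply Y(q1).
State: -i|00⟩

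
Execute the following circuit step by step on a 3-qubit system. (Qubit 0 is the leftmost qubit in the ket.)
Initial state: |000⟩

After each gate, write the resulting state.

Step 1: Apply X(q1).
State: |010⟩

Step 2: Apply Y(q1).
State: -i|000⟩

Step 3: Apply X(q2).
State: -i|001⟩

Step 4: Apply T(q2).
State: (1/√2 - (1/√2)i)|001⟩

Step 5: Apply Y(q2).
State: (-1/√2 - (1/√2)i)|000⟩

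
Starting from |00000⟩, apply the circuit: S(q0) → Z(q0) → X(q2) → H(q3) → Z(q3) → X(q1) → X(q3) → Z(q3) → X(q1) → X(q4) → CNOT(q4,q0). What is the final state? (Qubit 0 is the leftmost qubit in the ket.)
-1/√2|10101⟩ - 1/√2|10111⟩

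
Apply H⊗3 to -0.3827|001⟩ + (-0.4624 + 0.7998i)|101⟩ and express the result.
(-0.2988 + 0.2828i)|000⟩ + (0.2988 - 0.2828i)|001⟩ + (-0.2988 + 0.2828i)|010⟩ + (0.2988 - 0.2828i)|011⟩ + (0.02818 - 0.2828i)|100⟩ + (-0.02818 + 0.2828i)|101⟩ + (0.02818 - 0.2828i)|110⟩ + (-0.02818 + 0.2828i)|111⟩

H⊗3 gives amp(|y⟩) = (1/2√2) Σ_x (−1)^(x·y) amp(|x⟩), where x·y is the number of positions in which both x and y have a 1.
|000⟩: (-0.3827 + (-0.4624 + 0.7998i))/(2√2) = (-0.2988 + 0.2828i)
|001⟩: (0.3827 - (-0.4624 + 0.7998i))/(2√2) = (0.2988 - 0.2828i)
|010⟩: (-0.3827 + (-0.4624 + 0.7998i))/(2√2) = (-0.2988 + 0.2828i)
|011⟩: (0.3827 - (-0.4624 + 0.7998i))/(2√2) = (0.2988 - 0.2828i)
|100⟩: (-0.3827 - (-0.4624 + 0.7998i))/(2√2) = (0.02818 - 0.2828i)
|101⟩: (0.3827 + (-0.4624 + 0.7998i))/(2√2) = (-0.02818 + 0.2828i)
|110⟩: (-0.3827 - (-0.4624 + 0.7998i))/(2√2) = (0.02818 - 0.2828i)
|111⟩: (0.3827 + (-0.4624 + 0.7998i))/(2√2) = (-0.02818 + 0.2828i)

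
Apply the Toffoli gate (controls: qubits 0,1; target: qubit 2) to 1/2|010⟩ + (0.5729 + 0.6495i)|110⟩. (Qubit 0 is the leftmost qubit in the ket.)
1/2|010⟩ + (0.5729 + 0.6495i)|111⟩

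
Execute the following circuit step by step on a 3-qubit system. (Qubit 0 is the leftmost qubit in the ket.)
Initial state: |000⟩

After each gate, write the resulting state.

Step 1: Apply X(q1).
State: |010⟩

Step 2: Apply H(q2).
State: 1/√2|010⟩ + 1/√2|011⟩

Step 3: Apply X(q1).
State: 1/√2|000⟩ + 1/√2|001⟩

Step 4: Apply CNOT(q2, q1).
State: 1/√2|000⟩ + 1/√2|011⟩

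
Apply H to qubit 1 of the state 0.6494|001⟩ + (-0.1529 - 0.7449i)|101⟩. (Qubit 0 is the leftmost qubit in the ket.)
0.4592|001⟩ + 0.4592|011⟩ + (-0.1081 - 0.5267i)|101⟩ + (-0.1081 - 0.5267i)|111⟩

H on qubit 1 mixes each pair of kets that differ only in qubit 1: amplitudes (a, b) of (|…0…⟩, |…1…⟩) become ((a + b)/√2, (a − b)/√2). Kets absent from the input have amplitude 0.
(|001⟩, |011⟩): (a, b) = (0.6494, 0) → (0.4592, 0.4592)
(|101⟩, |111⟩): (a, b) = ((-0.1529 - 0.7449i), 0) → ((-0.1081 - 0.5267i), (-0.1081 - 0.5267i))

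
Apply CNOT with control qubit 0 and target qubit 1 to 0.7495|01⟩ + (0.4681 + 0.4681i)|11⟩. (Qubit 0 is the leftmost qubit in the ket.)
0.7495|01⟩ + (0.4681 + 0.4681i)|10⟩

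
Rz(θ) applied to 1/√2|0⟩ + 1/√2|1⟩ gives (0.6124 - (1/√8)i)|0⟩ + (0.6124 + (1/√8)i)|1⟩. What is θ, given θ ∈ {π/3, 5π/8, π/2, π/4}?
π/3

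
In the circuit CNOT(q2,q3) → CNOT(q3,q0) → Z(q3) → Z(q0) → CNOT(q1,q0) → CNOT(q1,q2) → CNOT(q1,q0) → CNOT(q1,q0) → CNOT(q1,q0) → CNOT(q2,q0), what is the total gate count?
10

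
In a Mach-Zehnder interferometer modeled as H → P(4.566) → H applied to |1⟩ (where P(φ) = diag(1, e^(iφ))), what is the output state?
(0.5729 + 0.4947i)|0⟩ + (0.4271 - 0.4947i)|1⟩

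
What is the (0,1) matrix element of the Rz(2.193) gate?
0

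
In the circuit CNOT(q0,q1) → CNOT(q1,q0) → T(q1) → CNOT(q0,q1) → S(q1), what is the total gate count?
5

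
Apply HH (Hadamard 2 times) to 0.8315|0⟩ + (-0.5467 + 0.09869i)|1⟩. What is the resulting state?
0.8315|0⟩ + (-0.5467 + 0.09869i)|1⟩

H² = I, so an even number of Hadamards cancels: H^2 = I and the state is unchanged.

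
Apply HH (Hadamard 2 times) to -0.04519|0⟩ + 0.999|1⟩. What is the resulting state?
-0.04519|0⟩ + 0.999|1⟩

H² = I, so an even number of Hadamards cancels: H^2 = I and the state is unchanged.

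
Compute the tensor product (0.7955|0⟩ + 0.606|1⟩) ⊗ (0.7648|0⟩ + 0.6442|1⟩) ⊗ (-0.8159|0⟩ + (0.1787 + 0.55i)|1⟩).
-0.4964|000⟩ + (0.1087 + 0.3346i)|001⟩ - 0.4181|010⟩ + (0.09158 + 0.2819i)|011⟩ - 0.3781|100⟩ + (0.08282 + 0.2549i)|101⟩ - 0.3185|110⟩ + (0.06976 + 0.2147i)|111⟩

amp(|b₁b₂…⟩) = product of the factor amplitudes for bits b₁, b₂, …; only kets whose every factor amplitude is nonzero survive.
|000⟩: (0.7955)(0.7648)(-0.8159) = -0.4964
|001⟩: (0.7955)(0.7648)(0.1787 + 0.55i) = (0.1087 + 0.3346i)
|010⟩: (0.7955)(0.6442)(-0.8159) = -0.4181
|011⟩: (0.7955)(0.6442)(0.1787 + 0.55i) = (0.09158 + 0.2819i)
|100⟩: (0.606)(0.7648)(-0.8159) = -0.3781
|101⟩: (0.606)(0.7648)(0.1787 + 0.55i) = (0.08282 + 0.2549i)
|110⟩: (0.606)(0.6442)(-0.8159) = -0.3185
|111⟩: (0.606)(0.6442)(0.1787 + 0.55i) = (0.06976 + 0.2147i)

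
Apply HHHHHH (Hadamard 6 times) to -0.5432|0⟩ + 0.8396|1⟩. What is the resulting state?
-0.5432|0⟩ + 0.8396|1⟩

H² = I, so an even number of Hadamards cancels: H^6 = I and the state is unchanged.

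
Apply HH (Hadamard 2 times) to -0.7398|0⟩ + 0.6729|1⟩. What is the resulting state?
-0.7398|0⟩ + 0.6729|1⟩

H² = I, so an even number of Hadamards cancels: H^2 = I and the state is unchanged.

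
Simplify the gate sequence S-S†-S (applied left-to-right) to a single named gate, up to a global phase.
S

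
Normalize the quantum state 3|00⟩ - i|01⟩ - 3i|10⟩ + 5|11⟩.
0.4523|00⟩ - 0.1508i|01⟩ - 0.4523i|10⟩ + 0.7538|11⟩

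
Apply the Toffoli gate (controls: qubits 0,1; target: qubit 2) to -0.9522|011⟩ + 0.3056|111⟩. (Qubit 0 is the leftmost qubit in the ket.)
-0.9522|011⟩ + 0.3056|110⟩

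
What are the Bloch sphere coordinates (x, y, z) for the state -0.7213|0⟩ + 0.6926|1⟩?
(-0.9991, 0, 0.04058)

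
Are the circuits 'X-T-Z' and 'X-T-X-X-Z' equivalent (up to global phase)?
Yes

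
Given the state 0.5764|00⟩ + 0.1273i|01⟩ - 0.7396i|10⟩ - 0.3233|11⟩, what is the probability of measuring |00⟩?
0.3322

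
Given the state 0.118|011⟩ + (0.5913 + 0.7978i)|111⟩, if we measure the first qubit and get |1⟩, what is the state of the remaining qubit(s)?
(0.5954 + 0.8034i)|11⟩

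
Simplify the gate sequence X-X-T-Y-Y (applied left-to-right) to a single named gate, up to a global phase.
T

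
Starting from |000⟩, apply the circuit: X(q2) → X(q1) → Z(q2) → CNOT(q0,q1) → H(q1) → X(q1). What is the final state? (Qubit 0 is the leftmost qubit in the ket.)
1/√2|001⟩ - 1/√2|011⟩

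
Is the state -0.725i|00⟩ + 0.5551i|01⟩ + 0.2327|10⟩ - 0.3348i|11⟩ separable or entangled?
Entangled

Writing the state as a|00⟩ + b|01⟩ + c|10⟩ + d|11⟩, it is a product state iff ad − bc = 0.
Here (a, b, c, d) = (-0.725i, 0.5551i, 0.2327, -0.3348i): ad − bc = (-0.725i)(-0.3348i) − (0.5551i)(0.2327) = (-0.2427 - 0.1292i) ≠ 0, so the state is entangled.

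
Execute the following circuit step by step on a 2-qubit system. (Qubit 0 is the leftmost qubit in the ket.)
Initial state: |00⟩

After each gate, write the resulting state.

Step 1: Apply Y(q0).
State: i|10⟩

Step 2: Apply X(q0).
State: i|00⟩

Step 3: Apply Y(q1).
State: -|01⟩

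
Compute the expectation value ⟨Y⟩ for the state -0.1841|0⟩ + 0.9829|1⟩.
0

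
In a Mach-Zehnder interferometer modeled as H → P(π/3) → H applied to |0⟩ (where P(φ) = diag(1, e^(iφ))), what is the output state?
(0.75 + 0.433i)|0⟩ + (0.25 - 0.433i)|1⟩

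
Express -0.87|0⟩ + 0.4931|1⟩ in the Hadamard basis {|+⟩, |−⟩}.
-0.2665|+⟩ - 0.9639|−⟩

With |ψ⟩ = α|0⟩ + β|1⟩, the Hadamard-basis coefficients are ⟨+|ψ⟩ = (α + β)/√2 and ⟨−|ψ⟩ = (α − β)/√2.
Here α = -0.87, β = 0.4931: (α + β)/√2 = -0.2665, (α − β)/√2 = -0.9639.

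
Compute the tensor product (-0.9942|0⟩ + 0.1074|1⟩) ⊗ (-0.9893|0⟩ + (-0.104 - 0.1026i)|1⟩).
0.9836|00⟩ + (0.1034 + 0.102i)|01⟩ - 0.1063|10⟩ + (-0.01117 - 0.01102i)|11⟩

amp(|b₁b₂…⟩) = product of the factor amplitudes for bits b₁, b₂, …; only kets whose every factor amplitude is nonzero survive.
|00⟩: (-0.9942)(-0.9893) = 0.9836
|01⟩: (-0.9942)(-0.104 - 0.1026i) = (0.1034 + 0.102i)
|10⟩: (0.1074)(-0.9893) = -0.1063
|11⟩: (0.1074)(-0.104 - 0.1026i) = (-0.01117 - 0.01102i)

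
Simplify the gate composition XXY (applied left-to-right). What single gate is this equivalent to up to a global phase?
Y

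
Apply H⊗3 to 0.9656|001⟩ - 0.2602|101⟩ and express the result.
0.2494|000⟩ - 0.2494|001⟩ + 0.2494|010⟩ - 0.2494|011⟩ + 0.4334|100⟩ - 0.4334|101⟩ + 0.4334|110⟩ - 0.4334|111⟩

H⊗3 gives amp(|y⟩) = (1/2√2) Σ_x (−1)^(x·y) amp(|x⟩), where x·y is the number of positions in which both x and y have a 1.
|000⟩: (0.9656 - 0.2602)/(2√2) = 0.2494
|001⟩: (-0.9656 + 0.2602)/(2√2) = -0.2494
|010⟩: (0.9656 - 0.2602)/(2√2) = 0.2494
|011⟩: (-0.9656 + 0.2602)/(2√2) = -0.2494
|100⟩: (0.9656 + 0.2602)/(2√2) = 0.4334
|101⟩: (-0.9656 - 0.2602)/(2√2) = -0.4334
|110⟩: (0.9656 + 0.2602)/(2√2) = 0.4334
|111⟩: (-0.9656 - 0.2602)/(2√2) = -0.4334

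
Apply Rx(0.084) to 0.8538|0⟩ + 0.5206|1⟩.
(0.853 - 0.02186i)|0⟩ + (0.5201 - 0.03585i)|1⟩

Rx(0.084) = [[cos(θ/2), −i·sin(θ/2)], [−i·sin(θ/2), cos(θ/2)]]; θ = 0.084, cos(θ/2) ≈ 0.999118, sin(θ/2) ≈ 0.0419877.
With a = amp(|0⟩) = 0.8538 and b = amp(|1⟩) = 0.5206:
new amp(|0⟩) = (0.999118)·a + (-0.0419877i)·b = (0.853 - 0.02186i)
new amp(|1⟩) = (-0.0419877i)·a + (0.999118)·b = (0.5201 - 0.03585i)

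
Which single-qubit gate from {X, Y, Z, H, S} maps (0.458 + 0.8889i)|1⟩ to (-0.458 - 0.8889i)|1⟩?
Z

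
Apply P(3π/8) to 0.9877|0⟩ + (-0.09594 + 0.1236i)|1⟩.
0.9877|0⟩ + (-0.1509 - 0.04134i)|1⟩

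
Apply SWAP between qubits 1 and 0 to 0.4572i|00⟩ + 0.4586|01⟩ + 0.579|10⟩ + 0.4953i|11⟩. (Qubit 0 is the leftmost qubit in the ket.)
0.4572i|00⟩ + 0.579|01⟩ + 0.4586|10⟩ + 0.4953i|11⟩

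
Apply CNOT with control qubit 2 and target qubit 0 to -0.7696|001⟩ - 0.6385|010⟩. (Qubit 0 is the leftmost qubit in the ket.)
-0.6385|010⟩ - 0.7696|101⟩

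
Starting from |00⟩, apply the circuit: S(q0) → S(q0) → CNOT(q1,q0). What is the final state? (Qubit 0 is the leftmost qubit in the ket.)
|00⟩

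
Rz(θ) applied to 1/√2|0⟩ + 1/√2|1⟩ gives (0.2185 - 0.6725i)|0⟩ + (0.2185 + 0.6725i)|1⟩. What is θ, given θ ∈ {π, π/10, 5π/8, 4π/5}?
4π/5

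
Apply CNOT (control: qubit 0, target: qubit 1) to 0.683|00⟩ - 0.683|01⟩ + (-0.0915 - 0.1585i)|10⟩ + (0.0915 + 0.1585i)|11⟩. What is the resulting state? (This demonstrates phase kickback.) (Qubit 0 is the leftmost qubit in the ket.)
0.683|00⟩ - 0.683|01⟩ + (0.0915 + 0.1585i)|10⟩ + (-0.0915 - 0.1585i)|11⟩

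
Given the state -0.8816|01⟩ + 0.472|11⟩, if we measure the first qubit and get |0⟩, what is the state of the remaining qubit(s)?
-|1⟩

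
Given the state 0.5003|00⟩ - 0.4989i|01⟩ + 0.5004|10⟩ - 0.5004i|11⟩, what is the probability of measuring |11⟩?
0.2504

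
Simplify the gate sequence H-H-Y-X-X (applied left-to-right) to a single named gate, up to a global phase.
Y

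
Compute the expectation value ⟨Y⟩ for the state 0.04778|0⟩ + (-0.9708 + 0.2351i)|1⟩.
0.02247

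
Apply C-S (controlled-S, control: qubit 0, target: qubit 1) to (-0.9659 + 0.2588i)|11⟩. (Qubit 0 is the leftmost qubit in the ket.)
(-0.2588 - 0.9659i)|11⟩

C-S leaves the control-|0⟩ kets |00⟩, |01⟩ unchanged and applies S to qubit 1 on the control-|1⟩ pair (|10⟩, |11⟩).
S = [[1, 0], [0, i]].
With a = amp(|10⟩) = 0 and b = amp(|11⟩) = (-0.9659 + 0.2588i):
new amp(|10⟩) = (1)·a = 0
new amp(|11⟩) = (i)·b = (-0.2588 - 0.9659i)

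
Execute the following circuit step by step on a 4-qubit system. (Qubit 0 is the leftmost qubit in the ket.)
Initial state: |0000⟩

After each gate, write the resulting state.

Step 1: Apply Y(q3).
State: i|0001⟩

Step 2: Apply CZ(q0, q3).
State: i|0001⟩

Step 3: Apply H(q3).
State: (1/√2)i|0000⟩ - (1/√2)i|0001⟩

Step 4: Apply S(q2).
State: (1/√2)i|0000⟩ - (1/√2)i|0001⟩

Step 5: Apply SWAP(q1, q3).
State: (1/√2)i|0000⟩ - (1/√2)i|0100⟩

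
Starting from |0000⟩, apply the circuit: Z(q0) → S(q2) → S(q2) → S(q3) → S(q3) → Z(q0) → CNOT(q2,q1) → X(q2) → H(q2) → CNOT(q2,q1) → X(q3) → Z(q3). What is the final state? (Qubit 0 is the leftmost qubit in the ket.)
-1/√2|0001⟩ + 1/√2|0111⟩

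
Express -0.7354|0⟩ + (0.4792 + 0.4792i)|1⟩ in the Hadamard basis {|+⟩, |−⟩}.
(-0.1812 + 0.3388i)|+⟩ + (-0.8589 - 0.3388i)|−⟩

With |ψ⟩ = α|0⟩ + β|1⟩, the Hadamard-basis coefficients are ⟨+|ψ⟩ = (α + β)/√2 and ⟨−|ψ⟩ = (α − β)/√2.
Here α = -0.7354, β = (0.4792 + 0.4792i): (α + β)/√2 = (-0.1812 + 0.3388i), (α − β)/√2 = (-0.8589 - 0.3388i).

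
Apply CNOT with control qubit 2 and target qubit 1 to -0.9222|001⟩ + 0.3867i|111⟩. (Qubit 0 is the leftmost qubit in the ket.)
-0.9222|011⟩ + 0.3867i|101⟩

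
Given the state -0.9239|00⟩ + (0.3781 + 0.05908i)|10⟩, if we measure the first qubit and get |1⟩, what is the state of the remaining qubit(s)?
(0.988 + 0.1544i)|0⟩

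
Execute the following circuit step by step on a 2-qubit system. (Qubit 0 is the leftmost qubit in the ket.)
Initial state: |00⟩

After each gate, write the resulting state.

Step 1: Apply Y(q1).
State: i|01⟩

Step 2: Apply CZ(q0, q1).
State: i|01⟩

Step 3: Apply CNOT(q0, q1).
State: i|01⟩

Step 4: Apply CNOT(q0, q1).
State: i|01⟩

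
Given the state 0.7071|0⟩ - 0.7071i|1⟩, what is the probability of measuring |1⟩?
0.5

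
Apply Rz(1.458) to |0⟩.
(0.7458 - 0.6661i)|0⟩

Rz(1.458) = [[e^(−iθ/2), 0], [0, e^(iθ/2)]] with e^(±iθ/2) = cos(θ/2) ± i·sin(θ/2); θ = 1.458, cos(θ/2) ≈ 0.745841, sin(θ/2) ≈ 0.666124.
With a = amp(|0⟩) = 1 and b = amp(|1⟩) = 0:
new amp(|0⟩) = (0.745841 - 0.666124i)·a = (0.7458 - 0.6661i)
new amp(|1⟩) = (0.745841 + 0.666124i)·b = 0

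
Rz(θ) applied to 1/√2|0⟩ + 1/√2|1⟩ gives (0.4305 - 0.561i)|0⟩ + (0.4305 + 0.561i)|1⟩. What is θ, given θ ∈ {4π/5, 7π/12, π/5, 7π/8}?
7π/12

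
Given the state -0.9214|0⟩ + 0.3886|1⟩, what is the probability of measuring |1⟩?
0.151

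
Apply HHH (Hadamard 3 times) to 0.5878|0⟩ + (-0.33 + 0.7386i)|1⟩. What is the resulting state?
(0.1823 + 0.5223i)|0⟩ + (0.649 - 0.5223i)|1⟩

H² = I, so H^3 = H: a single Hadamard. With (a, b) = (0.5878, (-0.33 + 0.7386i)), H gives ((a + b)/√2, (a − b)/√2) = ((0.1823 + 0.5223i), (0.649 - 0.5223i)).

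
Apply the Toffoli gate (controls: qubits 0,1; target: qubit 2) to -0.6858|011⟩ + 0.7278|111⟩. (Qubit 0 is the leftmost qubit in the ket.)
-0.6858|011⟩ + 0.7278|110⟩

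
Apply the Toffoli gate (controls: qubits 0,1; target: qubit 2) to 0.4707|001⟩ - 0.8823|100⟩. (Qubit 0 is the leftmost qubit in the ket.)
0.4707|001⟩ - 0.8823|100⟩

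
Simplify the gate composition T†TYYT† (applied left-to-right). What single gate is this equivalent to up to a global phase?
T†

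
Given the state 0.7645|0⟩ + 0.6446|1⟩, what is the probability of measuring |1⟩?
0.4155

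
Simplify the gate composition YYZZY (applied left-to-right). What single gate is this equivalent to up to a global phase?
Y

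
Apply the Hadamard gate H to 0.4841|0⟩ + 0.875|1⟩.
0.961|0⟩ - 0.2764|1⟩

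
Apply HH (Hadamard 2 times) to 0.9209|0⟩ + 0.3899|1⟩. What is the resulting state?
0.9209|0⟩ + 0.3899|1⟩

H² = I, so an even number of Hadamards cancels: H^2 = I and the state is unchanged.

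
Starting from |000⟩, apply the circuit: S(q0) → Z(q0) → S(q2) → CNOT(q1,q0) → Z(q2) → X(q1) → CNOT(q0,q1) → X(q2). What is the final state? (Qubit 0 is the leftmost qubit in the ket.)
|011⟩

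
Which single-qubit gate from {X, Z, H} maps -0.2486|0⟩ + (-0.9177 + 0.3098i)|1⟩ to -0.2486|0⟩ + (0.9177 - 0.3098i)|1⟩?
Z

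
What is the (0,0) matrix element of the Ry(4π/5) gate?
0.309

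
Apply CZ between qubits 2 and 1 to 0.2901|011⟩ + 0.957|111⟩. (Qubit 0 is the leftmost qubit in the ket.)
-0.2901|011⟩ - 0.957|111⟩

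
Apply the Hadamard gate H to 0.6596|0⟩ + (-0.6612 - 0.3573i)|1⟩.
(-0.001131 - 0.2526i)|0⟩ + (0.9339 + 0.2526i)|1⟩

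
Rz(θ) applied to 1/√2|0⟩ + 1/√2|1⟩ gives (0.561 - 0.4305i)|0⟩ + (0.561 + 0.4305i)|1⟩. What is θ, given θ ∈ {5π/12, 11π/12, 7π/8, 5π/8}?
5π/12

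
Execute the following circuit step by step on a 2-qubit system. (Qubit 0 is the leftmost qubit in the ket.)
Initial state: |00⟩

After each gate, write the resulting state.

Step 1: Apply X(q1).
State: |01⟩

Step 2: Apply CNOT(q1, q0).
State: |11⟩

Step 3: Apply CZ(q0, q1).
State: -|11⟩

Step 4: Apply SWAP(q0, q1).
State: -|11⟩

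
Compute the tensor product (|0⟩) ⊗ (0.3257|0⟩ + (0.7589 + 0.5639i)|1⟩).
0.3257|00⟩ + (0.7589 + 0.5639i)|01⟩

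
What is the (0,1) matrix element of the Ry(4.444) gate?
-0.7954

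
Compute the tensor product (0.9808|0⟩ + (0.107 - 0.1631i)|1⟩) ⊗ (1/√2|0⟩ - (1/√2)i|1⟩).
0.6935|00⟩ - 0.6935i|01⟩ + (0.07566 - 0.1153i)|10⟩ + (-0.1153 - 0.07566i)|11⟩

amp(|b₁b₂…⟩) = product of the factor amplitudes for bits b₁, b₂, …; only kets whose every factor amplitude is nonzero survive.
|00⟩: (0.9808)(1/√2) = 0.6935
|01⟩: (0.9808)(-(1/√2)i) = -0.6935i
|10⟩: (0.107 - 0.1631i)(1/√2) = (0.07566 - 0.1153i)
|11⟩: (0.107 - 0.1631i)(-(1/√2)i) = (-0.1153 - 0.07566i)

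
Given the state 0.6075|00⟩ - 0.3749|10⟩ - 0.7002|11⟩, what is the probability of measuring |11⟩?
0.4903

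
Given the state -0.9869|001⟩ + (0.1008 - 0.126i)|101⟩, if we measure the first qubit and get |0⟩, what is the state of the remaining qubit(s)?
-|01⟩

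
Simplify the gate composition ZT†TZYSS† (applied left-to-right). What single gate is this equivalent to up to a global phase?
Y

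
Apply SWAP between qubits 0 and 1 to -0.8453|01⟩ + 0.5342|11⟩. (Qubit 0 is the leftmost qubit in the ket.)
-0.8453|10⟩ + 0.5342|11⟩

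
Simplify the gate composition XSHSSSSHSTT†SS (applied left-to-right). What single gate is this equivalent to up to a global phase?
X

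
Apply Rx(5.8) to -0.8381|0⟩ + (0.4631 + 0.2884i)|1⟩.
(0.8828 - 0.1108i)|0⟩ + (-0.4497 - 0.07951i)|1⟩

Rx(5.8) = [[cos(θ/2), −i·sin(θ/2)], [−i·sin(θ/2), cos(θ/2)]]; θ = 5.8, cos(θ/2) ≈ -0.970958, sin(θ/2) ≈ 0.239249.
With a = amp(|0⟩) = -0.8381 and b = amp(|1⟩) = (0.4631 + 0.2884i):
new amp(|0⟩) = (-0.970958)·a + (-0.239249i)·b = (0.8828 - 0.1108i)
new amp(|1⟩) = (-0.239249i)·a + (-0.970958)·b = (-0.4497 - 0.07951i)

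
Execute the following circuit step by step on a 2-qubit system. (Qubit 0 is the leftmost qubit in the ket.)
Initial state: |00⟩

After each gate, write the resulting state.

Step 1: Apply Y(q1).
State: i|01⟩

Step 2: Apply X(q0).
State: i|11⟩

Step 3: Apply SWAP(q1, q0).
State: i|11⟩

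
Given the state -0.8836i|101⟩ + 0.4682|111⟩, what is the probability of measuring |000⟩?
0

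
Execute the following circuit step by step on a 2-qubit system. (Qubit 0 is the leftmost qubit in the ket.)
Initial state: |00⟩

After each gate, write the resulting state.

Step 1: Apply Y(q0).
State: i|10⟩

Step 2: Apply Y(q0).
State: |00⟩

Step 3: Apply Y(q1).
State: i|01⟩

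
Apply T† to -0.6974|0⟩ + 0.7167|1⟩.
-0.6974|0⟩ + (0.5068 - 0.5068i)|1⟩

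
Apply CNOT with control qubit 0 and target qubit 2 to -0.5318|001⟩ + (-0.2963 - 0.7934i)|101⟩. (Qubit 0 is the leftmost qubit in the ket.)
-0.5318|001⟩ + (-0.2963 - 0.7934i)|100⟩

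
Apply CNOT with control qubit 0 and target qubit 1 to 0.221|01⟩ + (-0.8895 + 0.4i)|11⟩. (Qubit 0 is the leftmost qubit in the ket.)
0.221|01⟩ + (-0.8895 + 0.4i)|10⟩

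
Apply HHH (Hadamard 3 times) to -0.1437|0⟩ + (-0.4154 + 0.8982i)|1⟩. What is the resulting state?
(-0.3953 + 0.6351i)|0⟩ + (0.1921 - 0.6351i)|1⟩

H² = I, so H^3 = H: a single Hadamard. With (a, b) = (-0.1437, (-0.4154 + 0.8982i)), H gives ((a + b)/√2, (a − b)/√2) = ((-0.3953 + 0.6351i), (0.1921 - 0.6351i)).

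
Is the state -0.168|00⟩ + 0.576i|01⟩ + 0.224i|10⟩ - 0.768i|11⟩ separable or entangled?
Entangled

Writing the state as a|00⟩ + b|01⟩ + c|10⟩ + d|11⟩, it is a product state iff ad − bc = 0.
Here (a, b, c, d) = (-0.168, 0.576i, 0.224i, -0.768i): ad − bc = (-0.168)(-0.768i) − (0.576i)(0.224i) = (0.129 + 0.129i) ≠ 0, so the state is entangled.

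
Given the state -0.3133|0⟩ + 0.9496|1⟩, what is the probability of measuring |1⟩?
0.9017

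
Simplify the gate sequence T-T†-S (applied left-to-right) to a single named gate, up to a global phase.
S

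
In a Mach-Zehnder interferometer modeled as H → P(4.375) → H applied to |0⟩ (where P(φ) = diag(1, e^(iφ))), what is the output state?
(0.3345 - 0.4718i)|0⟩ + (0.6655 + 0.4718i)|1⟩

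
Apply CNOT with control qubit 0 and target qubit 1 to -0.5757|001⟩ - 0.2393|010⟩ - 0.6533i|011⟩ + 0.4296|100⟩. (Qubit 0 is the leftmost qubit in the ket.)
-0.5757|001⟩ - 0.2393|010⟩ - 0.6533i|011⟩ + 0.4296|110⟩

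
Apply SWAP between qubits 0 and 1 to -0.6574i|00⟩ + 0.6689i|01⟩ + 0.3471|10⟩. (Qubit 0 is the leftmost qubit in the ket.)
-0.6574i|00⟩ + 0.3471|01⟩ + 0.6689i|10⟩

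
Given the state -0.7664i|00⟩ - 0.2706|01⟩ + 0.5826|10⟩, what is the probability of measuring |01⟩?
0.07322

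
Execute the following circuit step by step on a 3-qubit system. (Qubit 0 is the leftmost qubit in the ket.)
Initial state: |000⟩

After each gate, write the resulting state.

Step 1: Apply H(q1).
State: 1/√2|000⟩ + 1/√2|010⟩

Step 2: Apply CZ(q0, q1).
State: 1/√2|000⟩ + 1/√2|010⟩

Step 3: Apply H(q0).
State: 1/2|000⟩ + 1/2|010⟩ + 1/2|100⟩ + 1/2|110⟩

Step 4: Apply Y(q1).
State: -(1/2)i|000⟩ + (1/2)i|010⟩ - (1/2)i|100⟩ + (1/2)i|110⟩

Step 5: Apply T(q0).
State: -(1/2)i|000⟩ + (1/2)i|010⟩ + (1/√8 - (1/√8)i)|100⟩ + (-1/√8 + (1/√8)i)|110⟩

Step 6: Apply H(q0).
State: (0.25 - 0.6036i)|000⟩ + (-0.25 + 0.6036i)|010⟩ + (-0.25 - 0.1036i)|100⟩ + (0.25 + 0.1036i)|110⟩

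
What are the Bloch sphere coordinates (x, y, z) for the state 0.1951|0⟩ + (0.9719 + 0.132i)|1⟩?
(0.3792, 0.05151, -0.9239)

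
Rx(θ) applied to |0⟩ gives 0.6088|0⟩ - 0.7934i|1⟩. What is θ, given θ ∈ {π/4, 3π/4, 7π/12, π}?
7π/12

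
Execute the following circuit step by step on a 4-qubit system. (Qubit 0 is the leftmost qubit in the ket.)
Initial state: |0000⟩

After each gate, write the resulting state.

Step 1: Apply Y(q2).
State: i|0010⟩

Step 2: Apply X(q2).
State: i|0000⟩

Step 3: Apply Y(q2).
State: -|0010⟩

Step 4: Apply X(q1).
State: -|0110⟩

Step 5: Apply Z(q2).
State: |0110⟩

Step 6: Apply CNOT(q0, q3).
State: |0110⟩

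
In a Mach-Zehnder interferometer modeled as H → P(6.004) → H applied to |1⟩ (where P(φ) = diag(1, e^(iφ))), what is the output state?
(0.01936 + 0.1378i)|0⟩ + (0.9806 - 0.1378i)|1⟩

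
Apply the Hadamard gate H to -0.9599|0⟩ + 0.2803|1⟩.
-0.4805|0⟩ - 0.877|1⟩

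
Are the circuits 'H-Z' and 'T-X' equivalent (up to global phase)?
No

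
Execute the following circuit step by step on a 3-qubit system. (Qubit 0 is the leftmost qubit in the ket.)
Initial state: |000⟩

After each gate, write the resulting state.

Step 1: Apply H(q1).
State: 1/√2|000⟩ + 1/√2|010⟩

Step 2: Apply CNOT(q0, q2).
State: 1/√2|000⟩ + 1/√2|010⟩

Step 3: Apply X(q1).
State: 1/√2|000⟩ + 1/√2|010⟩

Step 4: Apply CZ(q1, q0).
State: 1/√2|000⟩ + 1/√2|010⟩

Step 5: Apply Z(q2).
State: 1/√2|000⟩ + 1/√2|010⟩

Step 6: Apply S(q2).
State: 1/√2|000⟩ + 1/√2|010⟩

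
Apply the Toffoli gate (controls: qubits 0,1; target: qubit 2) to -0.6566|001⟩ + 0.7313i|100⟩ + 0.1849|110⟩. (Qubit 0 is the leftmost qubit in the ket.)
-0.6566|001⟩ + 0.7313i|100⟩ + 0.1849|111⟩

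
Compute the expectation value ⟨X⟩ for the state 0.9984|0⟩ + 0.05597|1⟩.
0.1118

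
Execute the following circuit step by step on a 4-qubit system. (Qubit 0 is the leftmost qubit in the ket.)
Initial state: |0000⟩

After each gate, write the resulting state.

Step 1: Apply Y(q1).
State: i|0100⟩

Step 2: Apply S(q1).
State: -|0100⟩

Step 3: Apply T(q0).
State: -|0100⟩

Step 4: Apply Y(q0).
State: -i|1100⟩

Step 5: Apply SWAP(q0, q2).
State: -i|0110⟩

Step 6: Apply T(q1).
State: (1/√2 - (1/√2)i)|0110⟩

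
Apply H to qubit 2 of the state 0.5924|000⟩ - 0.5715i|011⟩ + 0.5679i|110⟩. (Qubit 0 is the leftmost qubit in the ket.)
0.4189|000⟩ + 0.4189|001⟩ - 0.4041i|010⟩ + 0.4041i|011⟩ + 0.4016i|110⟩ + 0.4016i|111⟩

H on qubit 2 mixes each pair of kets that differ only in qubit 2: amplitudes (a, b) of (|…0…⟩, |…1…⟩) become ((a + b)/√2, (a − b)/√2). Kets absent from the input have amplitude 0.
(|000⟩, |001⟩): (a, b) = (0.5924, 0) → (0.4189, 0.4189)
(|010⟩, |011⟩): (a, b) = (0, -0.5715i) → (-0.4041i, 0.4041i)
(|110⟩, |111⟩): (a, b) = (0.5679i, 0) → (0.4016i, 0.4016i)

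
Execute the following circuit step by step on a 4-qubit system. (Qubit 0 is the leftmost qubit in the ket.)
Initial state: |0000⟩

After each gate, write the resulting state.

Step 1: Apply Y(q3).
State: i|0001⟩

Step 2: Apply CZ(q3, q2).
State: i|0001⟩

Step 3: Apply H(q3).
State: (1/√2)i|0000⟩ - (1/√2)i|0001⟩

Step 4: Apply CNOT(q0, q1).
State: (1/√2)i|0000⟩ - (1/√2)i|0001⟩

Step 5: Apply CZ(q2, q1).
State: (1/√2)i|0000⟩ - (1/√2)i|0001⟩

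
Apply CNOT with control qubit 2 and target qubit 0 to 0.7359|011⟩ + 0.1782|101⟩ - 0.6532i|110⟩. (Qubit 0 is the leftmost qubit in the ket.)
0.1782|001⟩ - 0.6532i|110⟩ + 0.7359|111⟩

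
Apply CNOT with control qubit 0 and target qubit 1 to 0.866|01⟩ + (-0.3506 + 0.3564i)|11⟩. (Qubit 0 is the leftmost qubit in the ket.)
0.866|01⟩ + (-0.3506 + 0.3564i)|10⟩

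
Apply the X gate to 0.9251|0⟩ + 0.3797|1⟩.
0.3797|0⟩ + 0.9251|1⟩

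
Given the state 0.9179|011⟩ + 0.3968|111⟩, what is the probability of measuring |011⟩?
0.8425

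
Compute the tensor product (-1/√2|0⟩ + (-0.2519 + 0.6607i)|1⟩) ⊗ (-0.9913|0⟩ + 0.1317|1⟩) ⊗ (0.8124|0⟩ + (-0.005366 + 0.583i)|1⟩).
0.5695|000⟩ + (-0.003761 + 0.4087i)|001⟩ - 0.07566|010⟩ + (0.0004997 - 0.05429i)|011⟩ + (0.2029 - 0.5321i)|100⟩ + (0.3805 + 0.1491i)|101⟩ + (-0.02695 + 0.07069i)|110⟩ + (-0.05055 - 0.01981i)|111⟩

amp(|b₁b₂…⟩) = product of the factor amplitudes for bits b₁, b₂, …; only kets whose every factor amplitude is nonzero survive.
|000⟩: (-1/√2)(-0.9913)(0.8124) = 0.5695
|001⟩: (-1/√2)(-0.9913)(-0.005366 + 0.583i) = (-0.003761 + 0.4087i)
|010⟩: (-1/√2)(0.1317)(0.8124) = -0.07566
|011⟩: (-1/√2)(0.1317)(-0.005366 + 0.583i) = (0.0004997 - 0.05429i)
|100⟩: (-0.2519 + 0.6607i)(-0.9913)(0.8124) = (0.2029 - 0.5321i)
|101⟩: (-0.2519 + 0.6607i)(-0.9913)(-0.005366 + 0.583i) = (0.3805 + 0.1491i)
|110⟩: (-0.2519 + 0.6607i)(0.1317)(0.8124) = (-0.02695 + 0.07069i)
|111⟩: (-0.2519 + 0.6607i)(0.1317)(-0.005366 + 0.583i) = (-0.05055 - 0.01981i)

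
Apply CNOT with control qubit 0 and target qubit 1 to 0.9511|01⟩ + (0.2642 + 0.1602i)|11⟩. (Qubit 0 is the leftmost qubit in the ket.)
0.9511|01⟩ + (0.2642 + 0.1602i)|10⟩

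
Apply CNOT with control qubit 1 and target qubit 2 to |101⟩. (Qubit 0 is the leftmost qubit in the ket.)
|101⟩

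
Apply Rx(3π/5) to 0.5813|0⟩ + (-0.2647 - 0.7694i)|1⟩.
(-0.2808 + 0.2141i)|0⟩ + (-0.1556 - 0.9225i)|1⟩

Rx(3π/5) = [[cos(θ/2), −i·sin(θ/2)], [−i·sin(θ/2), cos(θ/2)]]; θ = 3π/5, cos(θ/2) ≈ 0.587785, sin(θ/2) ≈ 0.809017.
With a = amp(|0⟩) = 0.5813 and b = amp(|1⟩) = (-0.2647 - 0.7694i):
new amp(|0⟩) = (0.587785)·a + (-0.809017i)·b = (-0.2808 + 0.2141i)
new amp(|1⟩) = (-0.809017i)·a + (0.587785)·b = (-0.1556 - 0.9225i)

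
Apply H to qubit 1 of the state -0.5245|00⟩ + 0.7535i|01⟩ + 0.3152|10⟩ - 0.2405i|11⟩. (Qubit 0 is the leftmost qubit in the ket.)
(-0.3709 + 0.5328i)|00⟩ + (-0.3709 - 0.5328i)|01⟩ + (0.2229 - 0.1701i)|10⟩ + (0.2229 + 0.1701i)|11⟩

H on qubit 1 mixes each pair of kets that differ only in qubit 1: amplitudes (a, b) of (|…0…⟩, |…1…⟩) become ((a + b)/√2, (a − b)/√2). Kets absent from the input have amplitude 0.
(|00⟩, |01⟩): (a, b) = (-0.5245, 0.7535i) → ((-0.3709 + 0.5328i), (-0.3709 - 0.5328i))
(|10⟩, |11⟩): (a, b) = (0.3152, -0.2405i) → ((0.2229 - 0.1701i), (0.2229 + 0.1701i))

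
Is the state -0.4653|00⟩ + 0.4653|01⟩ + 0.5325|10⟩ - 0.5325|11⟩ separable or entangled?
Separable

Writing the state as a|00⟩ + b|01⟩ + c|10⟩ + d|11⟩, it is a product state iff ad − bc = 0.
Here (a, b, c, d) = (-0.4653, 0.4653, 0.5325, -0.5325): ad − bc = (-0.4653)(-0.5325) − (0.4653)(0.5325) = 0, so the state is separable.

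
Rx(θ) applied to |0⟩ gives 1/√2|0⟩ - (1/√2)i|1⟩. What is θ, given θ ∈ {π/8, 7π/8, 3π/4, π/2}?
π/2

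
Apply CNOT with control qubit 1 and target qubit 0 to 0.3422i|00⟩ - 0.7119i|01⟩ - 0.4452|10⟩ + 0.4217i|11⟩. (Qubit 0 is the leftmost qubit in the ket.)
0.3422i|00⟩ + 0.4217i|01⟩ - 0.4452|10⟩ - 0.7119i|11⟩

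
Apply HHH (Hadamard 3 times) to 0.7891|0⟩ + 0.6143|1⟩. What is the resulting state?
0.9924|0⟩ + 0.1236|1⟩

H² = I, so H^3 = H: a single Hadamard. With (a, b) = (0.7891, 0.6143), H gives ((a + b)/√2, (a − b)/√2) = (0.9924, 0.1236).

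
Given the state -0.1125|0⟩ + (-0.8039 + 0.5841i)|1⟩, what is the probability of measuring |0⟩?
0.01266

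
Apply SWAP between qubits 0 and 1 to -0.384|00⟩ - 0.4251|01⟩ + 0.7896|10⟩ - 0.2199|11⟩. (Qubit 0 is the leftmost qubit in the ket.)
-0.384|00⟩ + 0.7896|01⟩ - 0.4251|10⟩ - 0.2199|11⟩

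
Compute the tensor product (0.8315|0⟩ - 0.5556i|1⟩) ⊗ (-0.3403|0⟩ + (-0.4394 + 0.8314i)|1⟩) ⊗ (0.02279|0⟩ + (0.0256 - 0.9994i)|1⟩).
-0.006449|000⟩ + (-0.007244 + 0.2828i)|001⟩ + (-0.008327 + 0.01575i)|010⟩ + (0.6815 + 0.3828i)|011⟩ + 0.004309i|100⟩ + (0.189 + 0.00484i)|101⟩ + (0.01053 + 0.005564i)|110⟩ + (0.2558 - 0.4554i)|111⟩

amp(|b₁b₂…⟩) = product of the factor amplitudes for bits b₁, b₂, …; only kets whose every factor amplitude is nonzero survive.
|000⟩: (0.8315)(-0.3403)(0.02279) = -0.006449
|001⟩: (0.8315)(-0.3403)(0.0256 - 0.9994i) = (-0.007244 + 0.2828i)
|010⟩: (0.8315)(-0.4394 + 0.8314i)(0.02279) = (-0.008327 + 0.01575i)
|011⟩: (0.8315)(-0.4394 + 0.8314i)(0.0256 - 0.9994i) = (0.6815 + 0.3828i)
|100⟩: (-0.5556i)(-0.3403)(0.02279) = 0.004309i
|101⟩: (-0.5556i)(-0.3403)(0.0256 - 0.9994i) = (0.189 + 0.00484i)
|110⟩: (-0.5556i)(-0.4394 + 0.8314i)(0.02279) = (0.01053 + 0.005564i)
|111⟩: (-0.5556i)(-0.4394 + 0.8314i)(0.0256 - 0.9994i) = (0.2558 - 0.4554i)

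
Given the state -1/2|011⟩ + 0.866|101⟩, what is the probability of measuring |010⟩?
0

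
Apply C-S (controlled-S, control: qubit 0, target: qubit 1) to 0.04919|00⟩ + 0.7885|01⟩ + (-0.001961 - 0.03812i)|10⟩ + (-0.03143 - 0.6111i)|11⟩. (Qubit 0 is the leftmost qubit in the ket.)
0.04919|00⟩ + 0.7885|01⟩ + (-0.001961 - 0.03812i)|10⟩ + (0.6111 - 0.03143i)|11⟩

C-S leaves the control-|0⟩ kets |00⟩, |01⟩ unchanged and applies S to qubit 1 on the control-|1⟩ pair (|10⟩, |11⟩).
S = [[1, 0], [0, i]].
With a = amp(|10⟩) = (-0.001961 - 0.03812i) and b = amp(|11⟩) = (-0.03143 - 0.6111i):
new amp(|10⟩) = (1)·a = (-0.001961 - 0.03812i)
new amp(|11⟩) = (i)·b = (0.6111 - 0.03143i)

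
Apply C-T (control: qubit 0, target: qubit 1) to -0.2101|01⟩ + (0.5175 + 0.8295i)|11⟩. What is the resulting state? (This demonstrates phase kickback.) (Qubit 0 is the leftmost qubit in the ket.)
-0.2101|01⟩ + (-0.2206 + 0.9525i)|11⟩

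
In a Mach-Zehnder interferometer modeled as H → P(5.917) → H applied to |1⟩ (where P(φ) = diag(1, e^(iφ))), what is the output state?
(0.03315 + 0.179i)|0⟩ + (0.9669 - 0.179i)|1⟩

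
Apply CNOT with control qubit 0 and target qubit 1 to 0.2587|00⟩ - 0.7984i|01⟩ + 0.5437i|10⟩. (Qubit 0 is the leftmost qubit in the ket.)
0.2587|00⟩ - 0.7984i|01⟩ + 0.5437i|11⟩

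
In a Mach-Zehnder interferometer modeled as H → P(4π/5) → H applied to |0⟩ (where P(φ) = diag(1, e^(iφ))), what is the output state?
(0.09549 + 0.2939i)|0⟩ + (0.9045 - 0.2939i)|1⟩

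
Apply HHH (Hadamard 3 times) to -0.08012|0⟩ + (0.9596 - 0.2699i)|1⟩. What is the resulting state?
(0.6219 - 0.1908i)|0⟩ + (-0.7352 + 0.1908i)|1⟩

H² = I, so H^3 = H: a single Hadamard. With (a, b) = (-0.08012, (0.9596 - 0.2699i)), H gives ((a + b)/√2, (a − b)/√2) = ((0.6219 - 0.1908i), (-0.7352 + 0.1908i)).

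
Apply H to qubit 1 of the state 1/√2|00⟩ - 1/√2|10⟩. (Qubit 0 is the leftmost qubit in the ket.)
1/2|00⟩ + 1/2|01⟩ - 1/2|10⟩ - 1/2|11⟩

H on qubit 1 mixes each pair of kets that differ only in qubit 1: amplitudes (a, b) of (|…0…⟩, |…1…⟩) become ((a + b)/√2, (a − b)/√2). Kets absent from the input have amplitude 0.
(|00⟩, |01⟩): (a, b) = (1/√2, 0) → (1/2, 1/2)
(|10⟩, |11⟩): (a, b) = (-1/√2, 0) → (-1/2, -1/2)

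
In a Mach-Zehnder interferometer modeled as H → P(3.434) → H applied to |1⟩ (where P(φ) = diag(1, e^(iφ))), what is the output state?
(0.9788 + 0.1441i)|0⟩ + (0.02122 - 0.1441i)|1⟩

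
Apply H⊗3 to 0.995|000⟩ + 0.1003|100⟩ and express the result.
0.3872|000⟩ + 0.3872|001⟩ + 0.3872|010⟩ + 0.3872|011⟩ + 0.3163|100⟩ + 0.3163|101⟩ + 0.3163|110⟩ + 0.3163|111⟩

H⊗3 gives amp(|y⟩) = (1/2√2) Σ_x (−1)^(x·y) amp(|x⟩), where x·y is the number of positions in which both x and y have a 1.
|000⟩: (0.995 + 0.1003)/(2√2) = 0.3872
|001⟩: (0.995 + 0.1003)/(2√2) = 0.3872
|010⟩: (0.995 + 0.1003)/(2√2) = 0.3872
|011⟩: (0.995 + 0.1003)/(2√2) = 0.3872
|100⟩: (0.995 - 0.1003)/(2√2) = 0.3163
|101⟩: (0.995 - 0.1003)/(2√2) = 0.3163
|110⟩: (0.995 - 0.1003)/(2√2) = 0.3163
|111⟩: (0.995 - 0.1003)/(2√2) = 0.3163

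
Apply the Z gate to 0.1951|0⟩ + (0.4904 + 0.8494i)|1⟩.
0.1951|0⟩ + (-0.4904 - 0.8494i)|1⟩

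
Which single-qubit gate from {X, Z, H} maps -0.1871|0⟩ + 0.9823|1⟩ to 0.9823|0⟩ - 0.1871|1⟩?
X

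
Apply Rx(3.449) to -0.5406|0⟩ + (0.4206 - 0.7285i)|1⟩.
(-0.6371 - 0.4156i)|0⟩ + (-0.06439 + 0.6458i)|1⟩

Rx(3.449) = [[cos(θ/2), −i·sin(θ/2)], [−i·sin(θ/2), cos(θ/2)]]; θ = 3.449, cos(θ/2) ≈ -0.153099, sin(θ/2) ≈ 0.988211.
With a = amp(|0⟩) = -0.5406 and b = amp(|1⟩) = (0.4206 - 0.7285i):
new amp(|0⟩) = (-0.153099)·a + (-0.988211i)·b = (-0.6371 - 0.4156i)
new amp(|1⟩) = (-0.988211i)·a + (-0.153099)·b = (-0.06439 + 0.6458i)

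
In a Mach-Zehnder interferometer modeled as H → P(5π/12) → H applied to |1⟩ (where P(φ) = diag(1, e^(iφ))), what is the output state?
(0.3706 - 0.483i)|0⟩ + (0.6294 + 0.483i)|1⟩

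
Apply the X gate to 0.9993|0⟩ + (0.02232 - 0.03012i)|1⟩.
(0.02232 - 0.03012i)|0⟩ + 0.9993|1⟩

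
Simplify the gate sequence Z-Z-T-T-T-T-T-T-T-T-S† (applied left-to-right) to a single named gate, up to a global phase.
S†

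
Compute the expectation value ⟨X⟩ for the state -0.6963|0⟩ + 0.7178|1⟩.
-0.9996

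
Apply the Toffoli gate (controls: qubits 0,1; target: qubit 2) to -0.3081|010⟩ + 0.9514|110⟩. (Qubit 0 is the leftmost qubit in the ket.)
-0.3081|010⟩ + 0.9514|111⟩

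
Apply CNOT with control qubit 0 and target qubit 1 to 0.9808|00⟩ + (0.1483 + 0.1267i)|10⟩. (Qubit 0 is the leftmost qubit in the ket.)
0.9808|00⟩ + (0.1483 + 0.1267i)|11⟩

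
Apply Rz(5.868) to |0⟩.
(-0.9785 - 0.2061i)|0⟩

Rz(5.868) = [[e^(−iθ/2), 0], [0, e^(iθ/2)]] with e^(±iθ/2) = cos(θ/2) ± i·sin(θ/2); θ = 5.868, cos(θ/2) ≈ -0.97853, sin(θ/2) ≈ 0.206105.
With a = amp(|0⟩) = 1 and b = amp(|1⟩) = 0:
new amp(|0⟩) = (-0.97853 - 0.206105i)·a = (-0.9785 - 0.2061i)
new amp(|1⟩) = (-0.97853 + 0.206105i)·b = 0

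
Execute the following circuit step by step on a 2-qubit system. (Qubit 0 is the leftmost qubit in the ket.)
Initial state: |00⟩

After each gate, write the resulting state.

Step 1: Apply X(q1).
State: |01⟩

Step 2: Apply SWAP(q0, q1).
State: |10⟩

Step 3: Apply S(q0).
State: i|10⟩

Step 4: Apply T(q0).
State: (-1/√2 + (1/√2)i)|10⟩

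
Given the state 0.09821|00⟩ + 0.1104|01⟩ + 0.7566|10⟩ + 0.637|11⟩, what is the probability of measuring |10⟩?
0.5724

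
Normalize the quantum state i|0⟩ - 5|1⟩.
0.1961i|0⟩ - 0.9806|1⟩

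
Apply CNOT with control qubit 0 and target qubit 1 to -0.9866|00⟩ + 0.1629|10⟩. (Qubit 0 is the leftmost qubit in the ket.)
-0.9866|00⟩ + 0.1629|11⟩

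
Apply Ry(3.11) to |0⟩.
0.0158|0⟩ + 0.9999|1⟩

Ry(3.11) = [[cos(θ/2), −sin(θ/2)], [sin(θ/2), cos(θ/2)]]; θ = 3.11, cos(θ/2) ≈ 0.0157957, sin(θ/2) ≈ 0.999875.
With a = amp(|0⟩) = 1 and b = amp(|1⟩) = 0:
new amp(|0⟩) = (0.0157957)·a + (-0.999875)·b = 0.0158
new amp(|1⟩) = (0.999875)·a + (0.0157957)·b = 0.9999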